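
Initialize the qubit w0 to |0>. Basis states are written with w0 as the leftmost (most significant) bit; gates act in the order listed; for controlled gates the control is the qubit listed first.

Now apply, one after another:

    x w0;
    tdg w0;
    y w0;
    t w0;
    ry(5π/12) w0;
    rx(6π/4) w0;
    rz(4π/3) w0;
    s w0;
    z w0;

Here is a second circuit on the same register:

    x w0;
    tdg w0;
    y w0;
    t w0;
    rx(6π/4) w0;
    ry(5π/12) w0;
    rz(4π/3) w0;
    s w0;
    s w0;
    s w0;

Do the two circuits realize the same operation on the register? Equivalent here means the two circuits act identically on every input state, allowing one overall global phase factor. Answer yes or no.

No, they are not equivalent — no single phase factor reconciles the two unitaries.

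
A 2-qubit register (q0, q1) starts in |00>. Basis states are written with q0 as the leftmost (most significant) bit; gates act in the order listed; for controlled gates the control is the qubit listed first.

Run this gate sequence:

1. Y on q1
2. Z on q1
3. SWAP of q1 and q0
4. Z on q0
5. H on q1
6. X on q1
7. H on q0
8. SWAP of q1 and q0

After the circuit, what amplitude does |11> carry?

The final state's coefficient on |11> equals -I/2.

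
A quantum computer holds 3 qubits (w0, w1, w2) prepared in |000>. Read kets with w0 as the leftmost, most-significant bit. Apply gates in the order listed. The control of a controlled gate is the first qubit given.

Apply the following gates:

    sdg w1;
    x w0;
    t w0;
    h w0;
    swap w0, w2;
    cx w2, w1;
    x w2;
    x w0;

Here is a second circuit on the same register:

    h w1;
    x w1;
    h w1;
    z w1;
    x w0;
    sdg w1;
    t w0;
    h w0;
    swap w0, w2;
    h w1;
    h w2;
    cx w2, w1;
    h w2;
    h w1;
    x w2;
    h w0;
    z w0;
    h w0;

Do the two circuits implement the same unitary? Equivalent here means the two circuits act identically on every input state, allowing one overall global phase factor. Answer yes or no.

No: there is an input state on which the two circuits produce genuinely different outputs (not merely differing by a phase).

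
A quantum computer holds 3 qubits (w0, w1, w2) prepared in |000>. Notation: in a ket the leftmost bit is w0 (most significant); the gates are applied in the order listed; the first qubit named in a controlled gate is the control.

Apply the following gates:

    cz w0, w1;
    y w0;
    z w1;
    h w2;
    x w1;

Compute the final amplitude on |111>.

The final state's coefficient on |111> equals sqrt(2)*I/2.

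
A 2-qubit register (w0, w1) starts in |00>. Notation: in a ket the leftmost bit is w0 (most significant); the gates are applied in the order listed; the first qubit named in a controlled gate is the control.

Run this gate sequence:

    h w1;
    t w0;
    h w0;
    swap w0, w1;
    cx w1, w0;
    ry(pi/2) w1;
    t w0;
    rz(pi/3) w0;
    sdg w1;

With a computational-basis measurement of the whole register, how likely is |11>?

Outcome |11> occurs with probability 1/2.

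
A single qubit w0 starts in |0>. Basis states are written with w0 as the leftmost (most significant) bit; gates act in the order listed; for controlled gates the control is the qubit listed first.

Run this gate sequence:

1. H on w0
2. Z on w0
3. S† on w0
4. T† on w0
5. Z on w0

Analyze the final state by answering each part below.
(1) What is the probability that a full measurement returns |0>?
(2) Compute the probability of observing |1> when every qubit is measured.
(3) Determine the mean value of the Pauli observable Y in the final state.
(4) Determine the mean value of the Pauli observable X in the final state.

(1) A full measurement returns |0> with probability 1/2.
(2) A full measurement returns |1> with probability 1/2.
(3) In the final state, Y has expectation -sqrt(2)/2.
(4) The expectation value of X is -sqrt(2)/2.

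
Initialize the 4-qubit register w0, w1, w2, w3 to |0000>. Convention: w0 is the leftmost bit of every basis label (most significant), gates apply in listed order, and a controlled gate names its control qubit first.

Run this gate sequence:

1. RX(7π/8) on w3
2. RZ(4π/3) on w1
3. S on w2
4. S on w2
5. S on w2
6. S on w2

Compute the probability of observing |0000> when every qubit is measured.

A full measurement returns |0000> with probability cos(7*pi/16)**2. Key observation: the block from step 3 through step 6 cancels to the identity and can be dropped.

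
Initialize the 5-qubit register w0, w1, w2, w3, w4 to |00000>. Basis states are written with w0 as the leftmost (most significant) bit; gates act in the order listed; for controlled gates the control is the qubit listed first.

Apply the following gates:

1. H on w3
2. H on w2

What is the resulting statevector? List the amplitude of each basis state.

After the circuit, the state carries amplitude 1/2 on |00000>, 1/2 on |00010>, 1/2 on |00100>, 1/2 on |00110>, and 0 on every other basis state.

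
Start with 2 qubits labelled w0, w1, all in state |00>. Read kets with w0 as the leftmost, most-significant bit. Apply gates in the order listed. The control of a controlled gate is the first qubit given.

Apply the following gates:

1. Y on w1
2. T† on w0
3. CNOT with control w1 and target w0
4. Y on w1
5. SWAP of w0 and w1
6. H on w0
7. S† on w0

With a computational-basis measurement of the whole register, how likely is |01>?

Outcome |01> occurs with probability 1/2.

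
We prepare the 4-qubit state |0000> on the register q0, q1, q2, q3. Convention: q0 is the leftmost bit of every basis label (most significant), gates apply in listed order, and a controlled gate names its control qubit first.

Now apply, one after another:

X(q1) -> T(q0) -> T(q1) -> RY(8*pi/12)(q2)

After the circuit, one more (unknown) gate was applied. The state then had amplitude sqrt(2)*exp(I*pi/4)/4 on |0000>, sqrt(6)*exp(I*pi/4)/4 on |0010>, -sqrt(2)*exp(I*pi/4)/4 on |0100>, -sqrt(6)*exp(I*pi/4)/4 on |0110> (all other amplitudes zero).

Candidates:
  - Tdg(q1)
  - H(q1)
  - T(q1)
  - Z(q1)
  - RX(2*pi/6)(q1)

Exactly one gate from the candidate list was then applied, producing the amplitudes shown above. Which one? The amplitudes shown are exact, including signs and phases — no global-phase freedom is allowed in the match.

The unique candidate consistent with the amplitudes is H(q1).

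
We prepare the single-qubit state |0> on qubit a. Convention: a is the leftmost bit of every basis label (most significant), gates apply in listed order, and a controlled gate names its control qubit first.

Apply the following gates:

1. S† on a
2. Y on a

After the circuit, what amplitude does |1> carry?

The amplitude on |1> is I.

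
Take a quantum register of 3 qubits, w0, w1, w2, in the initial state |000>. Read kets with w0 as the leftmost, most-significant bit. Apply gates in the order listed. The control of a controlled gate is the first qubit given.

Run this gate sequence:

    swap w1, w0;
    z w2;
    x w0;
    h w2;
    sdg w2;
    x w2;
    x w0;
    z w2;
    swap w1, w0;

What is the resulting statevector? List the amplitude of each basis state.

After the circuit, the state carries amplitude -sqrt(2)*I/2 on |000>, -sqrt(2)/2 on |001>, and 0 on every other basis state.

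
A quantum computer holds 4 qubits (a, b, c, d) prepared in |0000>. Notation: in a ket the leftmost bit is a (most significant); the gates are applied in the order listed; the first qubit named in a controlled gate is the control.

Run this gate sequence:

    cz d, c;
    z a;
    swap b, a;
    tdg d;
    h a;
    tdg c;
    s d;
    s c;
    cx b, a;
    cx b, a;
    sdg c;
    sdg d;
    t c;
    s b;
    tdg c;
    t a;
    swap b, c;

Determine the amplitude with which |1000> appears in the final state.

The amplitude on |1000> is sqrt(2)*exp(I*pi/4)/2.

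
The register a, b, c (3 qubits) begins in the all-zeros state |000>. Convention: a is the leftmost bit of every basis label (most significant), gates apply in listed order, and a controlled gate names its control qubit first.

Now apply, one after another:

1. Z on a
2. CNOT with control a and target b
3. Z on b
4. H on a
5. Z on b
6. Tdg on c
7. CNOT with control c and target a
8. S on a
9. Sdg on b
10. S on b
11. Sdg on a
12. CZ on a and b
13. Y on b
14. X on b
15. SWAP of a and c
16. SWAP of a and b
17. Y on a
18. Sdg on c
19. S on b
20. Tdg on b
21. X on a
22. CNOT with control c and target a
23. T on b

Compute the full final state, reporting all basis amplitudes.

After the circuit, the state carries amplitude -sqrt(2)/2 on |000>, sqrt(2)*I/2 on |101>, and 0 on every other basis state. Key observation: the block from step 8 through step 11 cancels to the identity and can be dropped.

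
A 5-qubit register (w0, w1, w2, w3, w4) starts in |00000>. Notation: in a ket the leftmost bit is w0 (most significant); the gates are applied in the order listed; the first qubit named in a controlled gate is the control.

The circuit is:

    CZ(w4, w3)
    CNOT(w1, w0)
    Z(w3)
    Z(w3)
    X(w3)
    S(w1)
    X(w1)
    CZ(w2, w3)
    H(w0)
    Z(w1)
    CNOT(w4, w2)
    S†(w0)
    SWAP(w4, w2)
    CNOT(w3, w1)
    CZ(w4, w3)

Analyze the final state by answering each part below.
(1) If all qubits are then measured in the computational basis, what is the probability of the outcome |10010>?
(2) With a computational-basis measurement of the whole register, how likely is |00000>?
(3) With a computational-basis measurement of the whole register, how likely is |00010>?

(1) The probability of measuring |10010> is 1/2.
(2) A full measurement returns |00000> with probability 0.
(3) A full measurement returns |00010> with probability 1/2.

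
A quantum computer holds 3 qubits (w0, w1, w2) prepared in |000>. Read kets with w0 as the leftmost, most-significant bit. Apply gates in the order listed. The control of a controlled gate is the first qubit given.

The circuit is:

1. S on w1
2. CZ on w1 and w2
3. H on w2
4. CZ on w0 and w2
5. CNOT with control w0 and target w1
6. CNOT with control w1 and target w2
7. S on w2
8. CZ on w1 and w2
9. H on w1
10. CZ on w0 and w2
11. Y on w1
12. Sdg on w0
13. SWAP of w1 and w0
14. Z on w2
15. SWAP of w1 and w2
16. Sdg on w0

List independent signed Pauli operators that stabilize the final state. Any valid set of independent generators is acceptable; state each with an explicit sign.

The final state is stabilized by the group generated by +YII, -IYI, +IIZ; other independent generating sets are equally valid.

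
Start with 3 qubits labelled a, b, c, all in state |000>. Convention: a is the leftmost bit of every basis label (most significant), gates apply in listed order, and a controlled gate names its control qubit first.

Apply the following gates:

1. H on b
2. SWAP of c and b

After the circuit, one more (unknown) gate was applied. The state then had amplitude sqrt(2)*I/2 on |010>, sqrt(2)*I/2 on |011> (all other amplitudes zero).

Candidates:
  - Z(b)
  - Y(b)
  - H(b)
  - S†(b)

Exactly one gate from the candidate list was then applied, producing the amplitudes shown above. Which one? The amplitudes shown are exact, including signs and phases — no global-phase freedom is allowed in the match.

It was Y(b) that produced the state shown.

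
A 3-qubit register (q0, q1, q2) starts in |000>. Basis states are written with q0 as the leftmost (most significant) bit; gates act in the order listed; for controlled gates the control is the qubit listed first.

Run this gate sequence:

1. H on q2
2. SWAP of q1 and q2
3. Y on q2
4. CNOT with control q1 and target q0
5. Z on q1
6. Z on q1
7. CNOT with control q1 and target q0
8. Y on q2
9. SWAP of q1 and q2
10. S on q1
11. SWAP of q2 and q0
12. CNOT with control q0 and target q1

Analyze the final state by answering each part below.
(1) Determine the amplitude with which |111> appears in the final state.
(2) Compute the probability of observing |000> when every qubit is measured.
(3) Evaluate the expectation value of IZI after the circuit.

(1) The amplitude on |111> is 0. Key observation: steps 2-9 multiply out to the identity, so the circuit reduces to the remaining gates.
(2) Outcome |000> occurs with probability 1/2.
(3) The observable IZI averages to 0.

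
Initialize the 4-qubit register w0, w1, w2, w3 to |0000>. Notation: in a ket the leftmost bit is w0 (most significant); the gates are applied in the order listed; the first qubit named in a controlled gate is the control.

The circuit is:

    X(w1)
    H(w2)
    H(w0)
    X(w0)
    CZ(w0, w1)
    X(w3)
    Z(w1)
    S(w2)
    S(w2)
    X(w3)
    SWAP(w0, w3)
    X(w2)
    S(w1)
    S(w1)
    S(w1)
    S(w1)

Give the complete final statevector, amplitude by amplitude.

The final amplitudes are 1/2 on |0100>, -1/2 on |0101>, -1/2 on |0110>, 1/2 on |0111>, and 0 on every other basis state. Key observation: the block from step 13 through step 16 cancels to the identity and can be dropped.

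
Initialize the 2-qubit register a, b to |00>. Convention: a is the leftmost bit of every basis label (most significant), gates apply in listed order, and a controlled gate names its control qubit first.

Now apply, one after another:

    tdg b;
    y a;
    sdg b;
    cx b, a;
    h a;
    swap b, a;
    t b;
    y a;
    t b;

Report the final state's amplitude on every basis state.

The resulting statevector has amplitude 0 on |00>, 0 on |01>, -sqrt(2)/2 on |10>, sqrt(2)*I/2 on |11>.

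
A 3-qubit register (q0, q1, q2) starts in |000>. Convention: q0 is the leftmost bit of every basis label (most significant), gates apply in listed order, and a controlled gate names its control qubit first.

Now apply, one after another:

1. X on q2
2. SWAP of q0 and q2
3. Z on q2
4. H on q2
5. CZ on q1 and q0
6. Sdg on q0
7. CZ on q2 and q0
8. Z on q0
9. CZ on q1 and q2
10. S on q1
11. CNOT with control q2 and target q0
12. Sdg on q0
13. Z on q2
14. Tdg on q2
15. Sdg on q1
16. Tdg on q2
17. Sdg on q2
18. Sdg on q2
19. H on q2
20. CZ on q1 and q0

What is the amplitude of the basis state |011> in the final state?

|011> carries amplitude 0 in the final state.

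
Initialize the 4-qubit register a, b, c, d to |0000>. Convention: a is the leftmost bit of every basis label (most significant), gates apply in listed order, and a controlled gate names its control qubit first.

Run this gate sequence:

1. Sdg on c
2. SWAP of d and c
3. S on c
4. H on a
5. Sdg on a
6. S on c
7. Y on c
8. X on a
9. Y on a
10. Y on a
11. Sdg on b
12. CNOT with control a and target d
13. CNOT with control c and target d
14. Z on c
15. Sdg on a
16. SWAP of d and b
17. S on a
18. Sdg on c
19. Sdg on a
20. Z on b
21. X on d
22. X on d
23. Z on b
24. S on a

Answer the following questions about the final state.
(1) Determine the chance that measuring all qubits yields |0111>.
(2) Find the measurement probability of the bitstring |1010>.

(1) A full measurement returns |0111> with probability 0.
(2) The probability of measuring |1010> is 1/2.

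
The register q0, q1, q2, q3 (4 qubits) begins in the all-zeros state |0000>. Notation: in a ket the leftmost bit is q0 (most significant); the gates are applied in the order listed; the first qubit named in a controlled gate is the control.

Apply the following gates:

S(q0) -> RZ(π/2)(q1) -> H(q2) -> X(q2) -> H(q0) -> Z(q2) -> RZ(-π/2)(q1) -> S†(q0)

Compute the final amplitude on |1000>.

The final state's coefficient on |1000> equals -I/2.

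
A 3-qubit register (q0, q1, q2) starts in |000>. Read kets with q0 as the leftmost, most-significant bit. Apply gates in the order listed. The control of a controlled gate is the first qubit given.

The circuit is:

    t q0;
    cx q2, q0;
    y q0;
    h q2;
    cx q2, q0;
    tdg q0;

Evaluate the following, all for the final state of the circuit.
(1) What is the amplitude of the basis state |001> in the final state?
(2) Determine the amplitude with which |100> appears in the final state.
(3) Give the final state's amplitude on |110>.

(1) |001> carries amplitude sqrt(2)*I/2 in the final state.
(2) The final state's coefficient on |100> equals sqrt(2)*exp(I*pi/4)/2.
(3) The amplitude on |110> is 0.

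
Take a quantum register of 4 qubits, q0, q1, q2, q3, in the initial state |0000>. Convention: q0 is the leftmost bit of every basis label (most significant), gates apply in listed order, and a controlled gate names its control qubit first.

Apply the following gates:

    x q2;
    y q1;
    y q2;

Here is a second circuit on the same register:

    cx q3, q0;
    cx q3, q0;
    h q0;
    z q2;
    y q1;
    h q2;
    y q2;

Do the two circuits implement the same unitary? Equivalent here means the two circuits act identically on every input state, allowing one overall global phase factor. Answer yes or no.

No: there is an input state on which the two circuits produce genuinely different outputs (not merely differing by a phase).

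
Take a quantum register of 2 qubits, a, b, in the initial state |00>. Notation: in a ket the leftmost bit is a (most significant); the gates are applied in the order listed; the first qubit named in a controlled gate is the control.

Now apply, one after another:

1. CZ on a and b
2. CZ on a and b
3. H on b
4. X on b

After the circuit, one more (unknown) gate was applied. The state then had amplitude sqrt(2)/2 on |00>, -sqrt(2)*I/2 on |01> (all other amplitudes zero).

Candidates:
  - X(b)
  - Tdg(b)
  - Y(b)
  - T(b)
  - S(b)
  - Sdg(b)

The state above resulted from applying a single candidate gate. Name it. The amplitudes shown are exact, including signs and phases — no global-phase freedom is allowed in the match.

The unique candidate consistent with the amplitudes is Sdg(b). Key observation: steps 1-2 multiply out to the identity, so the circuit reduces to the remaining gates.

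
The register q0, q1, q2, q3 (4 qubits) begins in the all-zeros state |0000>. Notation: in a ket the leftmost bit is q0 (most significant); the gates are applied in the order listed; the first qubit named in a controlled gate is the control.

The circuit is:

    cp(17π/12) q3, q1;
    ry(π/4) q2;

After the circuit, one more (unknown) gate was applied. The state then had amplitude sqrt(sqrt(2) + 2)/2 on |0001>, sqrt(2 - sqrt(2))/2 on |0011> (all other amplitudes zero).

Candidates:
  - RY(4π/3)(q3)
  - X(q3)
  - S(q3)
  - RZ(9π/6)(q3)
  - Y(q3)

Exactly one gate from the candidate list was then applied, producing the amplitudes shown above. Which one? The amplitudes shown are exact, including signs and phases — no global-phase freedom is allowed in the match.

The applied gate was X(q3).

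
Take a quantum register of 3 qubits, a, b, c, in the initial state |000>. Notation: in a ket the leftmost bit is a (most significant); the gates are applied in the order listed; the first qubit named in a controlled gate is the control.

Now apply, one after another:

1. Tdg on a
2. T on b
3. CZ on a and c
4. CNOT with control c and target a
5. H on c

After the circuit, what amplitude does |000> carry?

|000> carries amplitude sqrt(2)/2 in the final state.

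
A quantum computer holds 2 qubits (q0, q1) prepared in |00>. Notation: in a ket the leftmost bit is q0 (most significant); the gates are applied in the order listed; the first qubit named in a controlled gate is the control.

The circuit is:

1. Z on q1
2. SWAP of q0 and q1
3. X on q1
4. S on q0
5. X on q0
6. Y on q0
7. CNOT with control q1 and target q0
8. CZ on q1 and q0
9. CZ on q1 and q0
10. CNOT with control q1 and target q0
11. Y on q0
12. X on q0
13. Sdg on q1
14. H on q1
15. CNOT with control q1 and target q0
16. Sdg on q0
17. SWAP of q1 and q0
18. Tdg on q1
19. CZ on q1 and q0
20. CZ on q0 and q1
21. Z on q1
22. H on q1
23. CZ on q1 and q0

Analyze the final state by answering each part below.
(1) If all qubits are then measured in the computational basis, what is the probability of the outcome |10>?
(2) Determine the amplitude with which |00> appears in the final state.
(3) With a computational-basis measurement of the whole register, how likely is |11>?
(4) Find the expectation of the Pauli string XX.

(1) The probability of measuring |10> is 1/4.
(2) The final state's coefficient on |00> equals -I/2.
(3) The probability of measuring |11> is 1/4.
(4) In the final state, XX has expectation -sqrt(2)/2.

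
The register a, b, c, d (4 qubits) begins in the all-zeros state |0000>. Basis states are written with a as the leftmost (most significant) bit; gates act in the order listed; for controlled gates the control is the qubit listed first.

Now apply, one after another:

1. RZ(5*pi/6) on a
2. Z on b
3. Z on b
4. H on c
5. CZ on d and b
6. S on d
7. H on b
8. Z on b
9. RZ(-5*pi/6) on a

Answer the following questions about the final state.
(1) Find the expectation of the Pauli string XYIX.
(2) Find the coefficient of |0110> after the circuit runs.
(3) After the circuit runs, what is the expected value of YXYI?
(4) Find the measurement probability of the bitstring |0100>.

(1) The expectation value of XYIX is 0.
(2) |0110> carries amplitude -1/2 in the final state.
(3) The expectation value of YXYI is 0.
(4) A full measurement returns |0100> with probability 1/4.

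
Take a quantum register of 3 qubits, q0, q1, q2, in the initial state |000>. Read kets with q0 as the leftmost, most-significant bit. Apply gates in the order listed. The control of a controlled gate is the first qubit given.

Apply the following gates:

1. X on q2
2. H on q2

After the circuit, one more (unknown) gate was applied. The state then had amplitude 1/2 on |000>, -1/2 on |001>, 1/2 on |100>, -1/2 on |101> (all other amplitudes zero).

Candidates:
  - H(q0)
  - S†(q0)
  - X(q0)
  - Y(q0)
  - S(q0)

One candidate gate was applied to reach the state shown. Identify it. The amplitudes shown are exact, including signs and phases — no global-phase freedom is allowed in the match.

The unique candidate consistent with the amplitudes is H(q0).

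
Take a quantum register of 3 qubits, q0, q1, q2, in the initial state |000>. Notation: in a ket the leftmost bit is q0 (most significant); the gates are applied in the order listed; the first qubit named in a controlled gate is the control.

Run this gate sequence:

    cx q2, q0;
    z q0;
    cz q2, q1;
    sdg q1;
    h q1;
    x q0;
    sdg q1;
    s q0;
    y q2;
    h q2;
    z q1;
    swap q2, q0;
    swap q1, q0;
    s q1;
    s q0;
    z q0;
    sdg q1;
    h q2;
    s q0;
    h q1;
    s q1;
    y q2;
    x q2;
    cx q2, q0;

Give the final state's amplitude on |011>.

|011> carries amplitude I/2 in the final state.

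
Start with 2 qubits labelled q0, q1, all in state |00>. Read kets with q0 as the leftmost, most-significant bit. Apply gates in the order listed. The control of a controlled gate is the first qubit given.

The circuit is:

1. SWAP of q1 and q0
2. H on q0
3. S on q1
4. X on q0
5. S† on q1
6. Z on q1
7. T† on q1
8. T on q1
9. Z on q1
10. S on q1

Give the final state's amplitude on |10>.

|10> carries amplitude sqrt(2)/2 in the final state. Key observation: gates 5-10 undo each other exactly, leaving only the rest of the circuit to track.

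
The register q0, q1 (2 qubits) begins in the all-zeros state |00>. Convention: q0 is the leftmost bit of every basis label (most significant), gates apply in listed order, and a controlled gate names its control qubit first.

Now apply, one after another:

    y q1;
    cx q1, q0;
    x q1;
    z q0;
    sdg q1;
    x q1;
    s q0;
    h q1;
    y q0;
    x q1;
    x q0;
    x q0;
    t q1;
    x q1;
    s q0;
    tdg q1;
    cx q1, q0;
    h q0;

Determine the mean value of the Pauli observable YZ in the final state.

The expectation value of YZ is 0.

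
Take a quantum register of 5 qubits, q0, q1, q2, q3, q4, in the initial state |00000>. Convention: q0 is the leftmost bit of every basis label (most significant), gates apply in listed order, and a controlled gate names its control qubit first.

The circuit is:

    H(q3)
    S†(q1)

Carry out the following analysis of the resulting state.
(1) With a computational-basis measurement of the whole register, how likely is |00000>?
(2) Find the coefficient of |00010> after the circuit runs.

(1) The probability of measuring |00000> is 1/2.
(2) |00010> carries amplitude sqrt(2)/2 in the final state.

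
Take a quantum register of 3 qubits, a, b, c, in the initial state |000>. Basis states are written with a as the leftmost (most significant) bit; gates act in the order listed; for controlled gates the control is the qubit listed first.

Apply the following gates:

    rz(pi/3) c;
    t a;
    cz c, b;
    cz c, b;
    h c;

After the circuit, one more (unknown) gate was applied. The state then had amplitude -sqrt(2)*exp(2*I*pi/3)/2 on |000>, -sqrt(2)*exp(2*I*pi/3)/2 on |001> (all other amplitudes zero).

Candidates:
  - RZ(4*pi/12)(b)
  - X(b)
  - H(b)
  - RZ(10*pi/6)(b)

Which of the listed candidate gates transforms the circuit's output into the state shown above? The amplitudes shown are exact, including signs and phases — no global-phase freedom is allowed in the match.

The applied gate was RZ(4*pi/12)(b). Key observation: the block from step 3 through step 4 cancels to the identity and can be dropped.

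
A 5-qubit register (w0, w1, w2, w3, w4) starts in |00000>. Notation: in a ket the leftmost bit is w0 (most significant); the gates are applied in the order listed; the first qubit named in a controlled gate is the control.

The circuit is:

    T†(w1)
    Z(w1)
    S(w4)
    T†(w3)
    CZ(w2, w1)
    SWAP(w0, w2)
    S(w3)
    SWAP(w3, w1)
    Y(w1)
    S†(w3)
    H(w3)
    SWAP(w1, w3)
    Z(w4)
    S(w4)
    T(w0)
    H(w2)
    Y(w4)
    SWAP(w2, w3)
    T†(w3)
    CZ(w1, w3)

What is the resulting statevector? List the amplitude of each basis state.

After the circuit, the state carries amplitude -1/2 on |00101>, exp(3*I*pi/4)/2 on |00111>, -1/2 on |01101>, -exp(3*I*pi/4)/2 on |01111>, and 0 on every other basis state.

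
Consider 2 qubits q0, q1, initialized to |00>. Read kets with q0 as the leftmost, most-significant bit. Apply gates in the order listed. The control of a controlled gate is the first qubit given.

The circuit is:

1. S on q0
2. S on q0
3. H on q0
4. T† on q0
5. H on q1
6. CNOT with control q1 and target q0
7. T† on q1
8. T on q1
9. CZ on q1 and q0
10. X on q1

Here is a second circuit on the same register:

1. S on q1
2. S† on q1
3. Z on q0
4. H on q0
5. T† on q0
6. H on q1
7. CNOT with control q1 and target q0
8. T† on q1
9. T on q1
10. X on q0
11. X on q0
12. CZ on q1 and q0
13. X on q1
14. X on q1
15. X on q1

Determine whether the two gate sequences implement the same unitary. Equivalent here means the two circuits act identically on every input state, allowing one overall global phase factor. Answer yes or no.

Yes, they are equivalent — the unitaries differ by at most a global phase.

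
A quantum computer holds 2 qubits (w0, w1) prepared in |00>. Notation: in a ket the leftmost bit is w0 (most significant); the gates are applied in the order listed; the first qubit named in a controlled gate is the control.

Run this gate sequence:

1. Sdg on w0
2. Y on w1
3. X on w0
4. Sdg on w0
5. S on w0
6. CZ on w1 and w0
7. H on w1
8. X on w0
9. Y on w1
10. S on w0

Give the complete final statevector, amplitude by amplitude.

After the circuit, the state carries amplitude sqrt(2)/2 on |00>, sqrt(2)/2 on |01>, 0 on |10>, 0 on |11>.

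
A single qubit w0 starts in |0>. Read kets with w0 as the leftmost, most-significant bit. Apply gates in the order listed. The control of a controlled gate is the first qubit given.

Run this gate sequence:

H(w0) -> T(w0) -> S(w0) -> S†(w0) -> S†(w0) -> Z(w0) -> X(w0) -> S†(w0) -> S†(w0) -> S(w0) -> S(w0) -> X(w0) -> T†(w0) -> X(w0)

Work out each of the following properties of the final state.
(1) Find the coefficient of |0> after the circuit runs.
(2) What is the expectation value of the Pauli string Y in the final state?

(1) The amplitude on |0> is sqrt(2)*I/2.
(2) In the final state, Y has expectation -1.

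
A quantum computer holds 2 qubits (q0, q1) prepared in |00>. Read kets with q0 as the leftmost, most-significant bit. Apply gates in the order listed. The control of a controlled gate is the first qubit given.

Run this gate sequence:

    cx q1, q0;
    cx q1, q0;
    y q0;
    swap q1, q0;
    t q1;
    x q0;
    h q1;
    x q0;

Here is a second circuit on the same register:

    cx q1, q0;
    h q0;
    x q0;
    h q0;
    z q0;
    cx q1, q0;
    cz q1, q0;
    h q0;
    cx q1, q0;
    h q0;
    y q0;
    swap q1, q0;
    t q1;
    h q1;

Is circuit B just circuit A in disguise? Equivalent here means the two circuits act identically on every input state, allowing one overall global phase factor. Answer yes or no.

Yes, they are equivalent — the unitaries differ by at most a global phase.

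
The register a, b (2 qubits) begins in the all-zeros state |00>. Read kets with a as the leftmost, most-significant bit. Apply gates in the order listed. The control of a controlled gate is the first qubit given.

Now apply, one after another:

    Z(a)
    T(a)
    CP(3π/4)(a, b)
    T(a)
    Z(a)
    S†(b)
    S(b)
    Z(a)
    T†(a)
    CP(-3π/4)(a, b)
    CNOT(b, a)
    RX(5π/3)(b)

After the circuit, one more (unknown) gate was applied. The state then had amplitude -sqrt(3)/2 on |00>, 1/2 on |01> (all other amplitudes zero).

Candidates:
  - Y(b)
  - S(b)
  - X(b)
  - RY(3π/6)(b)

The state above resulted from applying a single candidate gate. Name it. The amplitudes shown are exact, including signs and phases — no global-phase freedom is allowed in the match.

The unique candidate consistent with the amplitudes is S(b). Key observation: steps 3-10 multiply out to the identity, so the circuit reduces to the remaining gates.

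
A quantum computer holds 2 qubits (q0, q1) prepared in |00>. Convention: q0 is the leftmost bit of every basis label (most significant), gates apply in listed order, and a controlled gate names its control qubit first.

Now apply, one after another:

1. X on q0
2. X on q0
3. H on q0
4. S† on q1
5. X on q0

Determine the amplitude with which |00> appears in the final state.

The final state's coefficient on |00> equals sqrt(2)/2.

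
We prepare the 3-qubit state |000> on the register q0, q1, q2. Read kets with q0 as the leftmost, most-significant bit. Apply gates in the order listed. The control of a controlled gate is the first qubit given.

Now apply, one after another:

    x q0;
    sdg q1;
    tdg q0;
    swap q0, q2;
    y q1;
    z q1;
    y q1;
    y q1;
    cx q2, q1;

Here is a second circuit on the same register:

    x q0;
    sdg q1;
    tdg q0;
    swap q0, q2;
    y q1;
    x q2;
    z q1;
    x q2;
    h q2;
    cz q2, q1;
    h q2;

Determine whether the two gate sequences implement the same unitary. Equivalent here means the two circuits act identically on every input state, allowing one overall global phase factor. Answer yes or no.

No — the two circuits implement different unitaries, even allowing a global phase.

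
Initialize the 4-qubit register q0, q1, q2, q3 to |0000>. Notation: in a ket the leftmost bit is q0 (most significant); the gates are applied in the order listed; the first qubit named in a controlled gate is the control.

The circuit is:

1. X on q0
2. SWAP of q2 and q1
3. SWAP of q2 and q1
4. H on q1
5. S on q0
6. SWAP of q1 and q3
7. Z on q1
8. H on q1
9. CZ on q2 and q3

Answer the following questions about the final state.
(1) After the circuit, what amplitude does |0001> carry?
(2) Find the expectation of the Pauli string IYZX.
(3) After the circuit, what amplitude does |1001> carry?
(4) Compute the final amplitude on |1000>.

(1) The final state's coefficient on |0001> equals 0.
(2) The expectation value of IYZX is 0.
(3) The final state's coefficient on |1001> equals I/2.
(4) The final state's coefficient on |1000> equals I/2.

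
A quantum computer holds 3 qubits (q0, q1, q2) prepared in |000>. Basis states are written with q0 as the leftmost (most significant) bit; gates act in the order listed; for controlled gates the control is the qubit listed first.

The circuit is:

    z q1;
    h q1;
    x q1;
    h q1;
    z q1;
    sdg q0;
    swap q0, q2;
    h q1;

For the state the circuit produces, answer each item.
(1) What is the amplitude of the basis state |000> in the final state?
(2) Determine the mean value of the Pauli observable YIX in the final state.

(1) The amplitude on |000> is sqrt(2)/2. Key observation: steps 2-5 multiply out to the identity, so the circuit reduces to the remaining gates.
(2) In the final state, YIX has expectation 0.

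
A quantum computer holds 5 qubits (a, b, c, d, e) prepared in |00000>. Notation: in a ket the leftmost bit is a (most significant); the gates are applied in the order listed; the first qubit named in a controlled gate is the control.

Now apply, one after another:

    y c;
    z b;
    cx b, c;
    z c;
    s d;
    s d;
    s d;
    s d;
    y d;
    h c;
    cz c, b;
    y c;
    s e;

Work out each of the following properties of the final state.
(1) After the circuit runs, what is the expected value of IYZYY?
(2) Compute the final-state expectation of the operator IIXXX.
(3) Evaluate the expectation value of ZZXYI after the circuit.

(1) In the final state, IYZYY has expectation 0. Key observation: gates 5-8 undo each other exactly, leaving only the rest of the circuit to track.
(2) The observable IIXXX averages to 0.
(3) The expectation value of ZZXYI is 0.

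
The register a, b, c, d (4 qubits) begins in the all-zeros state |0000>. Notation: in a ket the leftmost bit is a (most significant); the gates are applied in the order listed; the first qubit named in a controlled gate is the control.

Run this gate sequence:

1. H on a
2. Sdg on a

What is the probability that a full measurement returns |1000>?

Outcome |1000> occurs with probability 1/2.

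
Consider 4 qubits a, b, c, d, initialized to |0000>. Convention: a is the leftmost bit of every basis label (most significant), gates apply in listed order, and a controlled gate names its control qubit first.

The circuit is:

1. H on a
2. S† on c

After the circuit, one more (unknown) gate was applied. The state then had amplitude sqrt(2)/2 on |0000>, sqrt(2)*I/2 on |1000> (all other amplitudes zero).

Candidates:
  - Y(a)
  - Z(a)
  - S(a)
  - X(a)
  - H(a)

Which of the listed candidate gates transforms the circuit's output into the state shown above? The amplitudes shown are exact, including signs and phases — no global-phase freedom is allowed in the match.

The applied gate was S(a).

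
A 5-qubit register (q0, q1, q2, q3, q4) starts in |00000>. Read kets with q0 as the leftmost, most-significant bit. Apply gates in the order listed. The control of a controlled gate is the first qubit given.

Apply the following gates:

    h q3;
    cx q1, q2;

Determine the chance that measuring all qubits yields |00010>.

Outcome |00010> occurs with probability 1/2.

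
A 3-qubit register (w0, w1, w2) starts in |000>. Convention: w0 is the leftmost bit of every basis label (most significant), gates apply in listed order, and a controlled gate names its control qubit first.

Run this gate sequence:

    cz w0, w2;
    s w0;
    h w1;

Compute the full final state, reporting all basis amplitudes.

After the circuit, the state carries amplitude sqrt(2)/2 on |000>, sqrt(2)/2 on |010>, and 0 on every other basis state.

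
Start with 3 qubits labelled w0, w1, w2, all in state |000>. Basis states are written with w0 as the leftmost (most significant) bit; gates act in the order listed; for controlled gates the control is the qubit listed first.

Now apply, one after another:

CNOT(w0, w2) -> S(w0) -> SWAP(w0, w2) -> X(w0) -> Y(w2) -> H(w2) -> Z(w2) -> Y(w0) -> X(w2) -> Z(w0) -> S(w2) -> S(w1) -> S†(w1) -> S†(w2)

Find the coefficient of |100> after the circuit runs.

The amplitude on |100> is 0. Key observation: the block from step 11 through step 14 cancels to the identity and can be dropped.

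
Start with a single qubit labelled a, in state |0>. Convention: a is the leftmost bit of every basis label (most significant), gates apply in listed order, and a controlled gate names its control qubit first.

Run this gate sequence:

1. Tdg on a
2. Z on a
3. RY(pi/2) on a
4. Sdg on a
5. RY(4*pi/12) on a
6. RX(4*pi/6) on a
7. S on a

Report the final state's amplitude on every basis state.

The final amplitudes are (1 - I)*(sqrt(6) - sqrt(2)*(2 + I))/8 on |0>, (1 - I)*(sqrt(6)*I + sqrt(2)*(1 + 2*I))/8 on |1>.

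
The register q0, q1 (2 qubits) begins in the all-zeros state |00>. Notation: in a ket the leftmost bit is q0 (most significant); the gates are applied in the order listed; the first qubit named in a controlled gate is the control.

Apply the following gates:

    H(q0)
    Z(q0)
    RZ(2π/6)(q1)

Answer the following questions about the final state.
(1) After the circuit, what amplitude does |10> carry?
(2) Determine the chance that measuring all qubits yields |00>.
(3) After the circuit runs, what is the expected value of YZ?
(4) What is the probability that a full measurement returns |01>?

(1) |10> carries amplitude sqrt(2)*exp(5*I*pi/6)/2 in the final state.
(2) The probability of measuring |00> is 1/2.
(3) The expectation value of YZ is 0.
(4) The probability of measuring |01> is 0.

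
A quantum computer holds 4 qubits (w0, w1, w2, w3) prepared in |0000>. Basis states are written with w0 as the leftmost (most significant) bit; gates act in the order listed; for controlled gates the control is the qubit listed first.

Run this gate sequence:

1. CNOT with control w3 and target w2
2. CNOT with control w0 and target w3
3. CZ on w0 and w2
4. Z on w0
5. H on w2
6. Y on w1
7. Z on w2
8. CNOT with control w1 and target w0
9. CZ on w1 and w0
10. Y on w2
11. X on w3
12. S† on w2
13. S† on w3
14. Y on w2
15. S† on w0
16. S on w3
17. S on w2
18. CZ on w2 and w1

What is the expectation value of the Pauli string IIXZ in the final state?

The observable IIXZ averages to 1.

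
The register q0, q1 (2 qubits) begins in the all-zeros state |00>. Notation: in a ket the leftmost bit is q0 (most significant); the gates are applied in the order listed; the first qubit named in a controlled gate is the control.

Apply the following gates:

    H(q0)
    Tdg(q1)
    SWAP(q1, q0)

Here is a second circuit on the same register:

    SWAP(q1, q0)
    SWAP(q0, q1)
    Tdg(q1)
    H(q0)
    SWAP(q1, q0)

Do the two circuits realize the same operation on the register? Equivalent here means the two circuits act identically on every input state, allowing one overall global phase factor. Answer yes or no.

Yes: on every input state the two circuits agree up to one overall phase factor.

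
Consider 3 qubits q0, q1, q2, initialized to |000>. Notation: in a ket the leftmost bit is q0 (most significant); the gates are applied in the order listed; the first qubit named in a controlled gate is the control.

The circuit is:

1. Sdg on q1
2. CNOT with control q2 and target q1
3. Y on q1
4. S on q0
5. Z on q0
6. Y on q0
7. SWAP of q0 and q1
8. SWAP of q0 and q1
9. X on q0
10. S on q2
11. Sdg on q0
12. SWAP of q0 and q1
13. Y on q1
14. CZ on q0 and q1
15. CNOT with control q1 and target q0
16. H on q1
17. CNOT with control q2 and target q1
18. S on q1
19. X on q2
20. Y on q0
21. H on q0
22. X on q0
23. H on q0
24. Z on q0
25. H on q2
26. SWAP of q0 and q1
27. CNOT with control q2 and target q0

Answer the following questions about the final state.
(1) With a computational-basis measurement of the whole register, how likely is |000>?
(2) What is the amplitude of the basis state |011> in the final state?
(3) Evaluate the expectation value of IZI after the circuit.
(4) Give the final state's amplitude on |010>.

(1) A full measurement returns |000> with probability 0. Key observation: the block from step 21 through step 24 cancels to the identity and can be dropped.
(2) |011> carries amplitude -I/2 in the final state.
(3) In the final state, IZI has expectation -1.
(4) The amplitude on |010> is -1/2.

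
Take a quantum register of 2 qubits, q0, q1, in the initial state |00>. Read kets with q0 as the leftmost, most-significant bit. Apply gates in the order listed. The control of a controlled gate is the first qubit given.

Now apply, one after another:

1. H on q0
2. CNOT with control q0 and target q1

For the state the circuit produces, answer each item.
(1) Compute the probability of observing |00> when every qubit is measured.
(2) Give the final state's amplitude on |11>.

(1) A full measurement returns |00> with probability 1/2.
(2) |11> carries amplitude sqrt(2)/2 in the final state.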